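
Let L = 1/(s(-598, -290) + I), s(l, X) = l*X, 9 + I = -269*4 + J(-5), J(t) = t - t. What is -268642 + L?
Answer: -46296419069/172335 ≈ -2.6864e+5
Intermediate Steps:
J(t) = 0
I = -1085 (I = -9 + (-269*4 + 0) = -9 + (-1076 + 0) = -9 - 1076 = -1085)
s(l, X) = X*l
L = 1/172335 (L = 1/(-290*(-598) - 1085) = 1/(173420 - 1085) = 1/172335 ≈ 5.8026e-6)
-268642 + L = -268642 + 1/172335 = -46296419069/172335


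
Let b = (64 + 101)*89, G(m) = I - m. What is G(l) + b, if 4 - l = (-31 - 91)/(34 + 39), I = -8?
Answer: 1071007/73 ≈ 14671.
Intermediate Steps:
l = 414/73 (l = 4 - (-31 - 91)/(34 + 39) = 4 - (-122)/73 = 4 - 1*(-122/73) = 4 + 122/73 = 414/73 ≈ 5.6712)
G(m) = -8 - m
b = 14685 (b = 165*89 = 14685)
G(l) + b = (-8 - 1*414/73) + 14685 = (-8 - 414/73) + 14685 = -998/73 + 14685 = 1071007/73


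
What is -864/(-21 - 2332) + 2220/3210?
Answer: 266570/251771 ≈ 1.0588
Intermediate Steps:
-864/(-21 - 2332) + 2220/3210 = -864/(-2353) + 2220*(1/3210) = -864*(-1/2353) + 74/107 = 864/2353 + 74/107 = 266570/251771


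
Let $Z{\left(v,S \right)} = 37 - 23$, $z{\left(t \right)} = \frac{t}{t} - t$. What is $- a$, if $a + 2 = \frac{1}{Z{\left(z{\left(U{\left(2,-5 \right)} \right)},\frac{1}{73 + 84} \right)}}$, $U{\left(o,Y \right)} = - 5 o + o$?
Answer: $\frac{27}{14} \approx 1.9286$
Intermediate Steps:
$U{\left(o,Y \right)} = - 4 o$
$z{\left(t \right)} = 1 - t$
$Z{\left(v,S \right)} = 14$ ($Z{\left(v,S \right)} = 37 - 23 = 14$)
$a = - \frac{27}{14}$ ($a = -2 + \frac{1}{14} = - \frac{27}{14} \approx -1.9286$)
$- a = \left(-1\right) \left(- \frac{27}{14}\right) = \frac{27}{14}$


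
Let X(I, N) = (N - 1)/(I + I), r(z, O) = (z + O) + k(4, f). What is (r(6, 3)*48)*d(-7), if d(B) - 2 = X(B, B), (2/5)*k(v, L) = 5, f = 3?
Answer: 18576/7 ≈ 2653.7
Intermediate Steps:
k(v, L) = 25/2 (k(v, L) = (5/2)*5 = 25/2)
r(z, O) = 25/2 + O + z (r(z, O) = (z + O) + 25/2 = (O + z) + 25/2 = 25/2 + O + z)
X(I, N) = (-1 + N)/(2*I) (X(I, N) = (-1 + N)/((2*I)) = (-1 + N)*(1/(2*I)) = (-1 + N)/(2*I))
d(B) = 2 + (-1 + B)/(2*B)
(r(6, 3)*48)*d(-7) = ((25/2 + 3 + 6)*48)*((½)*(-1 + 5*(-7))/(-7)) = ((43/2)*48)*((½)*(-⅐)*(-1 - 35)) = 1032*((½)*(-⅐)*(-36)) = 1032*(18/7) = 18576/7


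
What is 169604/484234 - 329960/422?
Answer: -39926569438/51086687 ≈ -781.55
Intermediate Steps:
169604/484234 - 329960/422 = 169604*(1/484234) - 329960*1/422 = 84802/242117 - 164980/211 = -39926569438/51086687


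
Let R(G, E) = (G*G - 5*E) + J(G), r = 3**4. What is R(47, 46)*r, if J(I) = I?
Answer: 164106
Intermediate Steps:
r = 81
R(G, E) = G + G**2 - 5*E (R(G, E) = (G*G - 5*E) + G = (G**2 - 5*E) + G = G + G**2 - 5*E)
R(47, 46)*r = (47 + 47**2 - 5*46)*81 = (47 + 2209 - 230)*81 = 2026*81 = 164106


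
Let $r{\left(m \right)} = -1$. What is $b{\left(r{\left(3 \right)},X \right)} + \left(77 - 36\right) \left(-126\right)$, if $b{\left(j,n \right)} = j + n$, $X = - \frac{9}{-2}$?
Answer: $- \frac{10325}{2} \approx -5162.5$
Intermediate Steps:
$X = \frac{9}{2}$ ($X = \left(-9\right) \left(- \frac{1}{2}\right) = \frac{9}{2} \approx 4.5$)
$b{\left(r{\left(3 \right)},X \right)} + \left(77 - 36\right) \left(-126\right) = \left(-1 + \frac{9}{2}\right) + \left(77 - 36\right) \left(-126\right) = \frac{7}{2} + 41 \left(-126\right) = \frac{7}{2} - 5166 = - \frac{10325}{2}$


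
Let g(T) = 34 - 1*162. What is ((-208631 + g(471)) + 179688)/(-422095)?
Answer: 29071/422095 ≈ 0.068873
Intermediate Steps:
g(T) = -128 (g(T) = 34 - 162 = -128)
((-208631 + g(471)) + 179688)/(-422095) = ((-208631 - 128) + 179688)/(-422095) = (-208759 + 179688)*(-1/422095) = -29071*(-1/422095) = 29071/422095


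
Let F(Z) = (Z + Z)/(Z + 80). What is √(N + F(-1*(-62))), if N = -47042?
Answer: 4*I*√14820895/71 ≈ 216.89*I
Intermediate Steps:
F(Z) = 2*Z/(80 + Z) (F(Z) = (2*Z)/(80 + Z) = 2*Z/(80 + Z))
√(N + F(-1*(-62))) = √(-47042 + 2*(-1*(-62))/(80 - 1*(-62))) = √(-47042 + 2*62/(80 + 62)) = √(-47042 + 2*62/142) = √(-47042 + 2*62*(1/142)) = √(-47042 + 62/71) = √(-3339920/71) = 4*I*√14820895/71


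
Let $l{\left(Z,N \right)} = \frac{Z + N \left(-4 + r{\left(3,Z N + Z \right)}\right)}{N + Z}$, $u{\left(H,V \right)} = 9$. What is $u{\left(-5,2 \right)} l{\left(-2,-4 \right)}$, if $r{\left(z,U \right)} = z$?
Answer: $-3$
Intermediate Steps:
$l{\left(Z,N \right)} = \frac{Z - N}{N + Z}$ ($l{\left(Z,N \right)} = \frac{Z + N \left(-4 + 3\right)}{N + Z} = \frac{Z + N \left(-1\right)}{N + Z} = \frac{Z - N}{N + Z}$)
$u{\left(-5,2 \right)} l{\left(-2,-4 \right)} = 9 \frac{-2 - -4}{-4 - 2} = 9 \frac{-2 + 4}{-6} = 9 \left(\left(- \frac{1}{6}\right) 2\right) = 9 \left(- \frac{1}{3}\right) = -3$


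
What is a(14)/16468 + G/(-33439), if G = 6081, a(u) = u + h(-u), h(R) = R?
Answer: -6081/33439 ≈ -0.18185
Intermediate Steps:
a(u) = 0 (a(u) = u - u = 0)
a(14)/16468 + G/(-33439) = 0/16468 + 6081/(-33439) = 0*(1/16468) + 6081*(-1/33439) = 0 - 6081/33439 = -6081/33439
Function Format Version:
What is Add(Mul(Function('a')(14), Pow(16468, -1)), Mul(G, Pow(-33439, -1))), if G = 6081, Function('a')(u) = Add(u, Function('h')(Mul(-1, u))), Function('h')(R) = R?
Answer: Rational(-6081, 33439) ≈ -0.18185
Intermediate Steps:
Function('a')(u) = 0 (Function('a')(u) = Add(u, Mul(-1, u)) = 0)
Add(Mul(Function('a')(14), Pow(16468, -1)), Mul(G, Pow(-33439, -1))) = Add(Mul(0, Pow(16468, -1)), Mul(6081, Pow(-33439, -1))) = Add(Mul(0, Rational(1, 16468)), Mul(6081, Rational(-1, 33439))) = Add(0, Rational(-6081, 33439)) = Rational(-6081, 33439)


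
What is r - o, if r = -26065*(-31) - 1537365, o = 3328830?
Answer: -4058180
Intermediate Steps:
r = -729350 (r = 808015 - 1537365 = -729350)
r - o = -729350 - 1*3328830 = -729350 - 3328830 = -4058180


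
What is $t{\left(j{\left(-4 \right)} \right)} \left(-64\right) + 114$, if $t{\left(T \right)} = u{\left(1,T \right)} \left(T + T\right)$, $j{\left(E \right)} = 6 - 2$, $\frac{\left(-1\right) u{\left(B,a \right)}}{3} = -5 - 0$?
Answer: $-7566$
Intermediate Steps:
$u{\left(B,a \right)} = 15$ ($u{\left(B,a \right)} = - 3 \left(-5 - 0\right) = - 3 \left(-5 + 0\right) = \left(-3\right) \left(-5\right) = 15$)
$j{\left(E \right)} = 4$
$t{\left(T \right)} = 30 T$ ($t{\left(T \right)} = 15 \left(T + T\right) = 15 \cdot 2 T = 30 T$)
$t{\left(j{\left(-4 \right)} \right)} \left(-64\right) + 114 = 30 \cdot 4 \left(-64\right) + 114 = 120 \left(-64\right) + 114 = -7680 + 114 = -7566$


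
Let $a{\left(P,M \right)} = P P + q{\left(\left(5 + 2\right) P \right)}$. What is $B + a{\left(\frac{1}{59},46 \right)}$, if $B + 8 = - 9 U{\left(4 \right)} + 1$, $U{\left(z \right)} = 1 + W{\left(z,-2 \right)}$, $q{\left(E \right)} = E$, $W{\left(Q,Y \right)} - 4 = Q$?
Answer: $- \frac{305914}{3481} \approx -87.881$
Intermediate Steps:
$W{\left(Q,Y \right)} = 4 + Q$
$a{\left(P,M \right)} = P^{2} + 7 P$ ($a{\left(P,M \right)} = P P + \left(5 + 2\right) P = P^{2} + 7 P$)
$U{\left(z \right)} = 5 + z$ ($U{\left(z \right)} = 1 + \left(4 + z\right) = 5 + z$)
$B = -88$ ($B = -8 + \left(- 9 \left(5 + 4\right) + 1\right) = -8 + \left(\left(-9\right) 9 + 1\right) = -8 + \left(-81 + 1\right) = -8 - 80 = -88$)
$B + a{\left(\frac{1}{59},46 \right)} = -88 + \frac{7 + \frac{1}{59}}{59} = -88 + \frac{1}{59} \cdot \frac{414}{59} = -88 + \frac{414}{3481} = - \frac{305914}{3481}$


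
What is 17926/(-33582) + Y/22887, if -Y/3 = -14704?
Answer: 59505379/42699513 ≈ 1.3936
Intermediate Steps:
Y = 44112 (Y = -3*(-14704) = 44112)
17926/(-33582) + Y/22887 = 17926/(-33582) + 44112/22887 = 17926*(-1/33582) + 44112*(1/22887) = -8963/16791 + 14704/7629 = 59505379/42699513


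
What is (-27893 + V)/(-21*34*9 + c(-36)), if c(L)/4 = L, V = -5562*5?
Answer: 55703/6570 ≈ 8.4784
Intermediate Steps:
V = -27810
c(L) = 4*L
(-27893 + V)/(-21*34*9 + c(-36)) = (-27893 - 27810)/(-21*34*9 + 4*(-36)) = -55703/(-714*9 - 144) = -55703/(-6426 - 144) = -55703/(-6570) = -55703*(-1/6570) = 55703/6570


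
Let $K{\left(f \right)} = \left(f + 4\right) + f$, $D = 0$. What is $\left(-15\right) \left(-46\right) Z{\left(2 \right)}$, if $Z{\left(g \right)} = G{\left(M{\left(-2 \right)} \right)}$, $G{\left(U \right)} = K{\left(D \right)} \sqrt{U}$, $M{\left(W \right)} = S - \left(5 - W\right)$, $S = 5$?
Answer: $2760 i \sqrt{2} \approx 3903.2 i$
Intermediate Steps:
$K{\left(f \right)} = 4 + 2 f$ ($K{\left(f \right)} = \left(4 + f\right) + f = 4 + 2 f$)
$M{\left(W \right)} = W$ ($M{\left(W \right)} = 5 - \left(5 - W\right) = 5 + \left(-5 + W\right) = W$)
$G{\left(U \right)} = 4 \sqrt{U}$ ($G{\left(U \right)} = \left(4 + 2 \cdot 0\right) \sqrt{U} = \left(4 + 0\right) \sqrt{U} = 4 \sqrt{U}$)
$Z{\left(g \right)} = 4 i \sqrt{2}$ ($Z{\left(g \right)} = 4 \sqrt{-2} = 4 i \sqrt{2}$)
$\left(-15\right) \left(-46\right) Z{\left(2 \right)} = \left(-15\right) \left(-46\right) 4 i \sqrt{2} = 690 \cdot 4 i \sqrt{2} = 2760 i \sqrt{2}$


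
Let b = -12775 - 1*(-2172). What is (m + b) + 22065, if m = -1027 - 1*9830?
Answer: 605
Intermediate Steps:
b = -10603 (b = -12775 + 2172 = -10603)
m = -10857 (m = -1027 - 9830 = -10857)
(m + b) + 22065 = (-10857 - 10603) + 22065 = -21460 + 22065 = 605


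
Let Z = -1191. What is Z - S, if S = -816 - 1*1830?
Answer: 1455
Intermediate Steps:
S = -2646 (S = -816 - 1830 = -2646)
Z - S = -1191 - 1*(-2646) = -1191 + 2646 = 1455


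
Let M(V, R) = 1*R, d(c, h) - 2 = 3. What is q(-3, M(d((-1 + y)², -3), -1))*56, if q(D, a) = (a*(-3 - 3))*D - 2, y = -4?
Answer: -1120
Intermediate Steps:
d(c, h) = 5 (d(c, h) = 2 + 3 = 5)
M(V, R) = R
q(D, a) = -2 - 6*D*a (q(D, a) = (a*(-6))*D - 2 = (-6*a)*D - 2 = -6*D*a - 2 = -2 - 6*D*a)
q(-3, M(d((-1 + y)², -3), -1))*56 = (-2 - 6*(-3)*(-1))*56 = (-2 - 18)*56 = -20*56 = -1120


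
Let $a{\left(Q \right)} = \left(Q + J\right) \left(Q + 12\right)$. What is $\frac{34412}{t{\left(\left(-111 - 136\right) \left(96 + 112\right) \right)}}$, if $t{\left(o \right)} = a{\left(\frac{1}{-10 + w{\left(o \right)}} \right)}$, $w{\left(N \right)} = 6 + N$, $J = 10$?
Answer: $\frac{90844390212800}{316787397641} \approx 286.77$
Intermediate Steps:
$a{\left(Q \right)} = \left(10 + Q\right) \left(12 + Q\right)$ ($a{\left(Q \right)} = \left(Q + 10\right) \left(Q + 12\right) = \left(10 + Q\right) \left(12 + Q\right)$)
$t{\left(o \right)} = 120 + \frac{1}{\left(-4 + o\right)^{2}} + \frac{22}{-4 + o}$ ($t{\left(o \right)} = 120 + \left(\frac{1}{-10 + \left(6 + o\right)}\right)^{2} + \frac{22}{-10 + \left(6 + o\right)} = 120 + \left(\frac{1}{-4 + o}\right)^{2} + \frac{22}{-4 + o} = 120 + \frac{1}{\left(-4 + o\right)^{2}} + \frac{22}{-4 + o}$)
$\frac{34412}{t{\left(\left(-111 - 136\right) \left(96 + 112\right) \right)}} = \frac{34412}{\frac{1}{16 + \left(\left(-111 - 136\right) \left(96 + 112\right)\right)^{2} - 8 \left(-111 - 136\right) \left(96 + 112\right)} \left(1833 - 938 \left(-111 - 136\right) \left(96 + 112\right) + 120 \left(\left(-111 - 136\right) \left(96 + 112\right)\right)^{2}\right)} = \frac{34412}{\frac{1}{16 + \left(\left(-247\right) 208\right)^{2} - 8 \left(\left(-247\right) 208\right)} \left(1833 - 938 \left(\left(-247\right) 208\right) + 120 \left(\left(-247\right) 208\right)^{2}\right)} = \frac{34412}{\frac{1}{16 + \left(-51376\right)^{2} - -411008} \left(1833 - -48190688 + 120 \left(-51376\right)^{2}\right)} = \frac{34412}{\frac{1}{16 + 2639493376 + 411008} \left(1833 + 48190688 + 120 \cdot 2639493376\right)} = \frac{34412}{\frac{1}{2639904400} \left(1833 + 48190688 + 316739205120\right)} = \frac{34412}{\frac{1}{2639904400} \cdot 316787397641} = \frac{34412}{\frac{316787397641}{2639904400}} = 34412 \cdot \frac{2639904400}{316787397641} = \frac{90844390212800}{316787397641}$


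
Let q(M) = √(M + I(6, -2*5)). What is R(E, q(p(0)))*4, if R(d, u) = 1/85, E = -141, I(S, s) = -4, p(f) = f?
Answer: 4/85 ≈ 0.047059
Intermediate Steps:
q(M) = √(-4 + M) (q(M) = √(M - 4) = √(-4 + M))
R(d, u) = 1/85
R(E, q(p(0)))*4 = (1/85)*4 = 4/85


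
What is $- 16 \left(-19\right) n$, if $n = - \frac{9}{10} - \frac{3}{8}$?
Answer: $- \frac{1938}{5} \approx -387.6$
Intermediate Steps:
$n = - \frac{51}{40}$ ($n = \left(-9\right) \frac{1}{10} - \frac{3}{8} = - \frac{9}{10} - \frac{3}{8} = - \frac{51}{40} \approx -1.275$)
$- 16 \left(-19\right) n = - \frac{16 \left(-19\right) \left(-51\right)}{40} = - \frac{\left(-304\right) \left(-51\right)}{40} = \left(-1\right) \frac{1938}{5} = - \frac{1938}{5}$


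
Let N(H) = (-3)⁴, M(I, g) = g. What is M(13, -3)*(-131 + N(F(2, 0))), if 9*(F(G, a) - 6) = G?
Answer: 150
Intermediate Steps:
F(G, a) = 6 + G/9
N(H) = 81
M(13, -3)*(-131 + N(F(2, 0))) = -3*(-131 + 81) = -3*(-50) = 150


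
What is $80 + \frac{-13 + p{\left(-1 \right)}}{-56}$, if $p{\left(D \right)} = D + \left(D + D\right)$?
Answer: $\frac{562}{7} \approx 80.286$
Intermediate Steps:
$p{\left(D \right)} = 3 D$ ($p{\left(D \right)} = D + 2 D = 3 D$)
$80 + \frac{-13 + p{\left(-1 \right)}}{-56} = 80 + \frac{-13 + 3 \left(-1\right)}{-56} = 80 - \frac{-13 - 3}{56} = 80 - - \frac{2}{7} = 80 + \frac{2}{7} = \frac{562}{7}$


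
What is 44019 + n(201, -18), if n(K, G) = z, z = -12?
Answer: 44007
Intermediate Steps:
n(K, G) = -12
44019 + n(201, -18) = 44019 - 12 = 44007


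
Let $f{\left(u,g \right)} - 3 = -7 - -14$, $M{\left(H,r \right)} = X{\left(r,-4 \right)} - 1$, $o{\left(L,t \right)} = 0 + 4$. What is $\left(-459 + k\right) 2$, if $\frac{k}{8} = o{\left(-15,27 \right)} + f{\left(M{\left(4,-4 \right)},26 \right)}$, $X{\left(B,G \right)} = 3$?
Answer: $-694$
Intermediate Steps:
$o{\left(L,t \right)} = 4$
$M{\left(H,r \right)} = 2$ ($M{\left(H,r \right)} = 3 - 1 = 2$)
$f{\left(u,g \right)} = 10$ ($f{\left(u,g \right)} = 3 - -7 = 3 + \left(-7 + 14\right) = 3 + 7 = 10$)
$k = 112$ ($k = 8 \left(4 + 10\right) = 8 \cdot 14 = 112$)
$\left(-459 + k\right) 2 = \left(-459 + 112\right) 2 = \left(-347\right) 2 = -694$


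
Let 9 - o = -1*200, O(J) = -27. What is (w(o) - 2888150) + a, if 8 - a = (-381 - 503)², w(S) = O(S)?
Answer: -3669625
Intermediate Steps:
o = 209 (o = 9 - (-1)*200 = 9 - 1*(-200) = 9 + 200 = 209)
w(S) = -27
a = -781448 (a = 8 - (-381 - 503)² = 8 - 1*(-884)² = 8 - 1*781456 = 8 - 781456 = -781448)
(w(o) - 2888150) + a = (-27 - 2888150) - 781448 = -2888177 - 781448 = -3669625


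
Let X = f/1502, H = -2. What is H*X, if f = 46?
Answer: -46/751 ≈ -0.061252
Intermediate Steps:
X = 23/751 (X = 46/1502 = 46*(1/1502) = 23/751 ≈ 0.030626)
H*X = -2*23/751 = -46/751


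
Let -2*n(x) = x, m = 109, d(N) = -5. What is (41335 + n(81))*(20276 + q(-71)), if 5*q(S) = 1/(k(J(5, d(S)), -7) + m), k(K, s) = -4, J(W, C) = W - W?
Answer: 879151728689/1050 ≈ 8.3729e+8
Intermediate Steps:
J(W, C) = 0
q(S) = 1/525 (q(S) = 1/(5*(-4 + 109)) = (⅕)/105 = (⅕)*(1/105) = 1/525)
n(x) = -x/2
(41335 + n(81))*(20276 + q(-71)) = (41335 - ½*81)*(20276 + 1/525) = (41335 - 81/2)*(10644901/525) = (82589/2)*(10644901/525) = 879151728689/1050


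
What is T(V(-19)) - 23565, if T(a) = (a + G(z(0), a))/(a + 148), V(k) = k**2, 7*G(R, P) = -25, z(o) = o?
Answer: -83959593/3563 ≈ -23564.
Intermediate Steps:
G(R, P) = -25/7 (G(R, P) = (1/7)*(-25) = -25/7)
T(a) = (-25/7 + a)/(148 + a) (T(a) = (a - 25/7)/(a + 148) = (-25/7 + a)/(148 + a))
T(V(-19)) - 23565 = (-25/7 + (-19)**2)/(148 + (-19)**2) - 23565 = (-25/7 + 361)/(148 + 361) - 23565 = (2502/7)/509 - 23565 = (1/509)*(2502/7) - 23565 = 2502/3563 - 23565 = -83959593/3563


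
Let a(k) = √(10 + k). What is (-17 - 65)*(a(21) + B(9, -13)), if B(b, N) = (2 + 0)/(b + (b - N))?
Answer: -164/31 - 82*√31 ≈ -461.85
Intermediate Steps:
B(b, N) = 2/(-N + 2*b)
(-17 - 65)*(a(21) + B(9, -13)) = (-17 - 65)*(√(10 + 21) + 2/(-1*(-13) + 2*9)) = -82*(√31 + 2/(13 + 18)) = -82*(√31 + 2/31) = -82*(2/31 + √31) = -164/31 - 82*√31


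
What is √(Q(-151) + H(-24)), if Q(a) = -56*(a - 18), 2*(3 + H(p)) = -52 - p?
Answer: √9447 ≈ 97.196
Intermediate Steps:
H(p) = -29 - p/2 (H(p) = -3 + (-52 - p)/2 = -3 + (-26 - p/2) = -29 - p/2)
Q(a) = 1008 - 56*a (Q(a) = -56*(-18 + a) = 1008 - 56*a)
√(Q(-151) + H(-24)) = √((1008 - 56*(-151)) + (-29 - ½*(-24))) = √((1008 + 8456) + (-29 + 12)) = √(9464 - 17) = √9447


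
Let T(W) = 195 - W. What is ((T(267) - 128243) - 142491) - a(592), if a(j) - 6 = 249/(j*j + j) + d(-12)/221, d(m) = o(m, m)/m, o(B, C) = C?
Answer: -21010509627397/77583376 ≈ -2.7081e+5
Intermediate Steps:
d(m) = 1 (d(m) = m/m = 1)
a(j) = 1327/221 + 249/(j + j²) (a(j) = 6 + (249/(j*j + j) + 1/221) = 6 + (249/(j² + j) + 1*(1/221)) = 6 + (249/(j + j²) + 1/221) = 6 + (1/221 + 249/(j + j²)) = 1327/221 + 249/(j + j²))
((T(267) - 128243) - 142491) - a(592) = (((195 - 1*267) - 128243) - 142491) - (55029 + 1327*592 + 1327*592²)/(221*592*(1 + 592)) = (((195 - 267) - 128243) - 142491) - (55029 + 785584 + 1327*350464)/(221*592*593) = ((-72 - 128243) - 142491) - (55029 + 785584 + 465065728)/(221*592*593) = (-128315 - 142491) - 465906341/(221*592*593) = -270806 - 1*465906341/77583376 = -270806 - 465906341/77583376 = -21010509627397/77583376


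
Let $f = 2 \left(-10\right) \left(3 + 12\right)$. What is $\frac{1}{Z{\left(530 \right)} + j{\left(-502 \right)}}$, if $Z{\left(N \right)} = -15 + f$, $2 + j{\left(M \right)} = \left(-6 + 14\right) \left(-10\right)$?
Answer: $- \frac{1}{397} \approx -0.0025189$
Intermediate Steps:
$f = -300$ ($f = \left(-20\right) 15 = -300$)
$j{\left(M \right)} = -82$ ($j{\left(M \right)} = -2 + \left(-6 + 14\right) \left(-10\right) = -2 + 8 \left(-10\right) = -2 - 80 = -82$)
$Z{\left(N \right)} = -315$ ($Z{\left(N \right)} = -15 - 300 = -315$)
$\frac{1}{Z{\left(530 \right)} + j{\left(-502 \right)}} = \frac{1}{-315 - 82} = \frac{1}{-397} = - \frac{1}{397}$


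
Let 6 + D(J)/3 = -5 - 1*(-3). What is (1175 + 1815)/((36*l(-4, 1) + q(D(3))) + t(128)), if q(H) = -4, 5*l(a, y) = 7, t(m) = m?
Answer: 7475/436 ≈ 17.145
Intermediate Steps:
l(a, y) = 7/5 (l(a, y) = (1/5)*7 = 7/5)
D(J) = -24 (D(J) = -18 + 3*(-5 - 1*(-3)) = -18 + 3*(-5 + 3) = -18 + 3*(-2) = -18 - 6 = -24)
(1175 + 1815)/((36*l(-4, 1) + q(D(3))) + t(128)) = (1175 + 1815)/((36*(7/5) - 4) + 128) = 2990/((252/5 - 4) + 128) = 2990/(232/5 + 128) = 2990/(872/5) = 2990*(5/872) = 7475/436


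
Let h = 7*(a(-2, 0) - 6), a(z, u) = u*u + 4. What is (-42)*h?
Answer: 588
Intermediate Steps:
a(z, u) = 4 + u² (a(z, u) = u² + 4 = 4 + u²)
h = -14 (h = 7*((4 + 0²) - 6) = 7*((4 + 0) - 6) = 7*(4 - 6) = 7*(-2) = -14)
(-42)*h = -42*(-14) = 588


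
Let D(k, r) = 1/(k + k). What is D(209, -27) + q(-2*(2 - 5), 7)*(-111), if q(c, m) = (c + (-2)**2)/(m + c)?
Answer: -463967/5434 ≈ -85.382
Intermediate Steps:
q(c, m) = (4 + c)/(c + m) (q(c, m) = (c + 4)/(c + m) = (4 + c)/(c + m))
D(k, r) = 1/(2*k)
D(209, -27) + q(-2*(2 - 5), 7)*(-111) = (1/2)/209 + ((4 - 2*(2 - 5))/(-2*(2 - 5) + 7))*(-111) = (1/2)*(1/209) + ((4 - 2*(-3))/(-2*(-3) + 7))*(-111) = 1/418 + ((4 + 6)/(6 + 7))*(-111) = 1/418 + (10/13)*(-111) = 1/418 - 1110/13 = -463967/5434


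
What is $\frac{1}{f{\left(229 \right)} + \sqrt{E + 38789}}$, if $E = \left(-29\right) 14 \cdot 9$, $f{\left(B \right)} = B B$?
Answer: $\frac{52441}{2750023346} - \frac{\sqrt{35135}}{2750023346} \approx 1.9001 \cdot 10^{-5}$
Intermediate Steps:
$f{\left(B \right)} = B^{2}$
$E = -3654$ ($E = \left(-406\right) 9 = -3654$)
$\frac{1}{f{\left(229 \right)} + \sqrt{E + 38789}} = \frac{1}{229^{2} + \sqrt{-3654 + 38789}} = \frac{1}{52441 + \sqrt{35135}}$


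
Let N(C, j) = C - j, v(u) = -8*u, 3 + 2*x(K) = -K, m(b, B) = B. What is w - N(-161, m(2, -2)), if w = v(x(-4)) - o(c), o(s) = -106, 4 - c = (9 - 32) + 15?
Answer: 261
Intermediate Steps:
x(K) = -3/2 - K/2 (x(K) = -3/2 + (-K)/2 = -3/2 - K/2)
c = 12 (c = 4 - ((9 - 32) + 15) = 4 - (-23 + 15) = 4 - 1*(-8) = 4 + 8 = 12)
w = 102 (w = -8*(-3/2 - ½*(-4)) - 1*(-106) = -8*(-3/2 + 2) + 106 = -8*½ + 106 = -4 + 106 = 102)
w - N(-161, m(2, -2)) = 102 - (-161 - 1*(-2)) = 102 - (-161 + 2) = 102 - 1*(-159) = 102 + 159 = 261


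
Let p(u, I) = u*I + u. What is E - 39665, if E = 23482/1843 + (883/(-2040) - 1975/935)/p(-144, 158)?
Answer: -37547042585545861/946908040320 ≈ -39652.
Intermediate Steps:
p(u, I) = u + I*u (p(u, I) = I*u + u = u + I*u)
E = 12064833746939/946908040320 (E = 23482/1843 + (883/(-2040) - 1975/935)/((-144*(1 + 158))) = 23482*(1/1843) + (883*(-1/2040) - 1975*1/935)/((-144*159)) = 23482/1843 + (-883/2040 - 395/187)/(-22896) = 23482/1843 - 57113/22440*(-1/22896) = 23482/1843 + 57113/513786240 = 12064833746939/946908040320 ≈ 12.741)
E - 39665 = 12064833746939/946908040320 - 39665 = -37547042585545861/946908040320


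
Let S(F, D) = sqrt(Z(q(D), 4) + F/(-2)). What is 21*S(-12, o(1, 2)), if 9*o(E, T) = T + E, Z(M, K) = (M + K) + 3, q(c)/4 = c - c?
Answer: 21*sqrt(13) ≈ 75.717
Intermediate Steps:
q(c) = 0 (q(c) = 4*(c - c) = 4*0 = 0)
Z(M, K) = 3 + K + M (Z(M, K) = (K + M) + 3 = 3 + K + M)
o(E, T) = E/9 + T/9 (o(E, T) = (T + E)/9 = (E + T)/9 = E/9 + T/9)
S(F, D) = sqrt(7 - F/2) (S(F, D) = sqrt((3 + 4 + 0) + F/(-2)) = sqrt(7 + F*(-1/2)) = sqrt(7 - F/2))
21*S(-12, o(1, 2)) = 21*(sqrt(28 - 2*(-12))/2) = 21*(sqrt(28 + 24)/2) = 21*(sqrt(52)/2) = 21*((2*sqrt(13))/2) = 21*sqrt(13)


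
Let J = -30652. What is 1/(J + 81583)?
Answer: 1/50931 ≈ 1.9634e-5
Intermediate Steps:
1/(J + 81583) = 1/(-30652 + 81583) = 1/50931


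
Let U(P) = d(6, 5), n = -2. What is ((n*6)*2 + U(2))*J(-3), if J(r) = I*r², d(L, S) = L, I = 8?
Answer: -1296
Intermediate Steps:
J(r) = 8*r²
U(P) = 6
((n*6)*2 + U(2))*J(-3) = (-2*6*2 + 6)*(8*(-3)²) = (-12*2 + 6)*(8*9) = (-24 + 6)*72 = -18*72 = -1296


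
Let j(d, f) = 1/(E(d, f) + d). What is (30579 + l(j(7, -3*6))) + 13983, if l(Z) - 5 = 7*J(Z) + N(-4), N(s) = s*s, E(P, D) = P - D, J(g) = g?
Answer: 1426663/32 ≈ 44583.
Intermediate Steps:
N(s) = s**2
j(d, f) = 1/(-f + 2*d) (j(d, f) = 1/((d - f) + d) = 1/(-f + 2*d))
l(Z) = 21 + 7*Z (l(Z) = 5 + (7*Z + (-4)**2) = 5 + (7*Z + 16) = 5 + (16 + 7*Z) = 21 + 7*Z)
(30579 + l(j(7, -3*6))) + 13983 = (30579 + (21 + 7/(-(-3)*6 + 2*7))) + 13983 = (30579 + (21 + 7/(-1*(-18) + 14))) + 13983 = (30579 + (21 + 7/(18 + 14))) + 13983 = (30579 + (21 + 7/32)) + 13983 = (30579 + 679/32) + 13983 = 979207/32 + 13983 = 1426663/32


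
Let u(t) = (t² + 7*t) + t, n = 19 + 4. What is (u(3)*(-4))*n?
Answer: -3036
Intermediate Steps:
n = 23
u(t) = t² + 8*t
(u(3)*(-4))*n = ((3*(8 + 3))*(-4))*23 = ((3*11)*(-4))*23 = (33*(-4))*23 = -132*23 = -3036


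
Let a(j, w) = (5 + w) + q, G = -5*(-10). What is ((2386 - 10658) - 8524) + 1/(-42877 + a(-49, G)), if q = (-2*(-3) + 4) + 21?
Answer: -718717637/42791 ≈ -16796.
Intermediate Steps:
q = 31 (q = (6 + 4) + 21 = 10 + 21 = 31)
G = 50
a(j, w) = 36 + w (a(j, w) = (5 + w) + 31 = 36 + w)
((2386 - 10658) - 8524) + 1/(-42877 + a(-49, G)) = ((2386 - 10658) - 8524) + 1/(-42877 + (36 + 50)) = (-8272 - 8524) + 1/(-42877 + 86) = -16796 + 1/(-42791) = -16796 - 1/42791 = -718717637/42791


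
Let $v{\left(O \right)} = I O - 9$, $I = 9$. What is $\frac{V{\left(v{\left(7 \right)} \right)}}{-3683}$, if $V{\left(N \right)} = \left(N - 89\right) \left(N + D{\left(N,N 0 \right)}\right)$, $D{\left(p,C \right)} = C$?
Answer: $\frac{1890}{3683} \approx 0.51317$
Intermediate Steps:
$v{\left(O \right)} = -9 + 9 O$ ($v{\left(O \right)} = 9 O - 9 = -9 + 9 O$)
$V{\left(N \right)} = N \left(-89 + N\right)$ ($V{\left(N \right)} = \left(N - 89\right) \left(N + N 0\right) = \left(-89 + N\right) \left(N + 0\right) = \left(-89 + N\right) N = N \left(-89 + N\right)$)
$\frac{V{\left(v{\left(7 \right)} \right)}}{-3683} = \frac{\left(-9 + 9 \cdot 7\right) \left(-89 + \left(-9 + 9 \cdot 7\right)\right)}{-3683} = \left(-9 + 63\right) \left(-89 + \left(-9 + 63\right)\right) \left(- \frac{1}{3683}\right) = 54 \left(-89 + 54\right) \left(- \frac{1}{3683}\right) = 54 \left(-35\right) \left(- \frac{1}{3683}\right) = \left(-1890\right) \left(- \frac{1}{3683}\right) = \frac{1890}{3683}$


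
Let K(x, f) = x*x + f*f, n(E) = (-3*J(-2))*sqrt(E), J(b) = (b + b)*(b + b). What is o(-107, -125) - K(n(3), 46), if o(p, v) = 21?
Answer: -9007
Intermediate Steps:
J(b) = 4*b**2 (J(b) = (2*b)*(2*b) = 4*b**2)
n(E) = -48*sqrt(E) (n(E) = (-12*(-2)**2)*sqrt(E) = (-12*4)*sqrt(E) = (-3*16)*sqrt(E) = -48*sqrt(E))
K(x, f) = f**2 + x**2 (K(x, f) = x**2 + f**2 = f**2 + x**2)
o(-107, -125) - K(n(3), 46) = 21 - (46**2 + (-48*sqrt(3))**2) = 21 - (2116 + 6912) = 21 - 1*9028 = 21 - 9028 = -9007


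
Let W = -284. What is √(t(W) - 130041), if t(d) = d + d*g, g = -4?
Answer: I*√129189 ≈ 359.43*I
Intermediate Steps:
t(d) = -3*d (t(d) = d + d*(-4) = d - 4*d = -3*d)
√(t(W) - 130041) = √(-3*(-284) - 130041) = √(852 - 130041) = √(-129189) = I*√129189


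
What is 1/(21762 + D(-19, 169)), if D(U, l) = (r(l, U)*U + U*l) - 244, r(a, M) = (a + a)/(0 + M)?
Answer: 1/18645 ≈ 5.3634e-5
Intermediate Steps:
r(a, M) = 2*a/M (r(a, M) = (2*a)/M = 2*a/M)
D(U, l) = -244 + 2*l + U*l (D(U, l) = ((2*l/U)*U + U*l) - 244 = (2*l + U*l) - 244 = -244 + 2*l + U*l)
1/(21762 + D(-19, 169)) = 1/(21762 + (-244 + 2*169 - 19*169)) = 1/(21762 + (-244 + 338 - 3211)) = 1/(21762 - 3117) = 1/18645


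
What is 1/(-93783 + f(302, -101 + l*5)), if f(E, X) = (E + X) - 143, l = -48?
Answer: -1/93965 ≈ -1.0642e-5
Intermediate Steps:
f(E, X) = -143 + E + X
1/(-93783 + f(302, -101 + l*5)) = 1/(-93783 + (-143 + 302 + (-101 - 48*5))) = 1/(-93783 + (-143 + 302 + (-101 - 240))) = 1/(-93783 + (-143 + 302 - 341)) = 1/(-93783 - 182) = 1/(-93965) = -1/93965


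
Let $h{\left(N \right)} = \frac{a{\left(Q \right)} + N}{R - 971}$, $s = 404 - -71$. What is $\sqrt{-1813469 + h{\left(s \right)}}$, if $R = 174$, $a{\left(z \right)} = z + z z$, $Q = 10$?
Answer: $\frac{i \sqrt{1151932296266}}{797} \approx 1346.7 i$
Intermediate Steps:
$a{\left(z \right)} = z + z^{2}$
$s = 475$ ($s = 404 + 71 = 475$)
$h{\left(N \right)} = - \frac{110}{797} - \frac{N}{797}$ ($h{\left(N \right)} = \frac{10 \left(1 + 10\right) + N}{174 - 971} = \frac{10 \cdot 11 + N}{-797} = \left(110 + N\right) \left(- \frac{1}{797}\right) = - \frac{110}{797} - \frac{N}{797}$)
$\sqrt{-1813469 + h{\left(s \right)}} = \sqrt{-1813469 - \frac{585}{797}} = \sqrt{- \frac{1445335378}{797}} = \frac{i \sqrt{1151932296266}}{797}$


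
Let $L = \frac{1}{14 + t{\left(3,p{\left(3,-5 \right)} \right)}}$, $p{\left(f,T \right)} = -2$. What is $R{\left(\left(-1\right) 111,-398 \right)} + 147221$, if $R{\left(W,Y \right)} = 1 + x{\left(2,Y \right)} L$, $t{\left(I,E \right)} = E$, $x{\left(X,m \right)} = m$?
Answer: $\frac{883133}{6} \approx 1.4719 \cdot 10^{5}$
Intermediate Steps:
$L = \frac{1}{12}$ ($L = \frac{1}{14 - 2} = \frac{1}{12} \approx 0.083333$)
$R{\left(W,Y \right)} = 1 + \frac{Y}{12}$ ($R{\left(W,Y \right)} = 1 + Y \frac{1}{12} = 1 + \frac{Y}{12}$)
$R{\left(\left(-1\right) 111,-398 \right)} + 147221 = \left(1 + \frac{1}{12} \left(-398\right)\right) + 147221 = \left(1 - \frac{199}{6}\right) + 147221 = - \frac{193}{6} + 147221 = \frac{883133}{6}$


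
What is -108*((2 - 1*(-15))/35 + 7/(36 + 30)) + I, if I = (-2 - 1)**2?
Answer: -21141/385 ≈ -54.912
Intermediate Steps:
I = 9 (I = (-3)**2 = 9)
-108*((2 - 1*(-15))/35 + 7/(36 + 30)) + I = -108*((2 - 1*(-15))/35 + 7/(36 + 30)) + 9 = -108*((2 + 15)*(1/35) + 7/66) + 9 = -108*(17*(1/35) + 7*(1/66)) + 9 = -108*(17/35 + 7/66) + 9 = -108*1367/2310 + 9 = -24606/385 + 9 = -21141/385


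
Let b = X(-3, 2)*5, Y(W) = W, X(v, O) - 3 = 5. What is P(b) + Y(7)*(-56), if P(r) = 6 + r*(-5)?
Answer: -586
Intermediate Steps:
X(v, O) = 8 (X(v, O) = 3 + 5 = 8)
b = 40 (b = 8*5 = 40)
P(r) = 6 - 5*r
P(b) + Y(7)*(-56) = (6 - 5*40) + 7*(-56) = (6 - 200) - 392 = -194 - 392 = -586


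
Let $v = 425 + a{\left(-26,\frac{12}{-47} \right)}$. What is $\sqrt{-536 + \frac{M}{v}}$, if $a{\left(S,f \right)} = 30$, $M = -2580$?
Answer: $\frac{2 i \sqrt{1121393}}{91} \approx 23.274 i$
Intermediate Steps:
$v = 455$ ($v = 425 + 30 = 455$)
$\sqrt{-536 + \frac{M}{v}} = \sqrt{-536 - \frac{2580}{455}} = \sqrt{-536 - \frac{516}{91}} = \sqrt{- \frac{49292}{91}} = \frac{2 i \sqrt{1121393}}{91}$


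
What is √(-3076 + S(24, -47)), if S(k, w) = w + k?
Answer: I*√3099 ≈ 55.669*I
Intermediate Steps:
S(k, w) = k + w
√(-3076 + S(24, -47)) = √(-3076 + (24 - 47)) = √(-3076 - 23) = √(-3099) = I*√3099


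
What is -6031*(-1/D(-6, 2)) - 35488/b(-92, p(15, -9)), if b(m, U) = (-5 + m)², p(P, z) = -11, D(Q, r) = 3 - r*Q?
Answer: 56213359/141135 ≈ 398.29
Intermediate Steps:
D(Q, r) = 3 - Q*r
-6031*(-1/D(-6, 2)) - 35488/b(-92, p(15, -9)) = -6031*(-1/(3 - 1*(-6)*2)) - 35488/(-5 - 92)² = -6031*(-1/(3 + 12)) - 35488/((-97)²) = -6031/((-1*15)) - 35488/9409 = -6031/(-15) - 35488*1/9409 = -6031*(-1/15) - 35488/9409 = 6031/15 - 35488/9409 = 56213359/141135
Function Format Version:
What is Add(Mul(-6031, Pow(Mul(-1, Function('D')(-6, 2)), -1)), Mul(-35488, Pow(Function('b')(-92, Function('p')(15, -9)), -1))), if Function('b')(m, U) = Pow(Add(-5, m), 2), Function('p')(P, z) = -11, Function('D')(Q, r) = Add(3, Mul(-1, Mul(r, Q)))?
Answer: Rational(56213359, 141135) ≈ 398.29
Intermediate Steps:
Function('D')(Q, r) = Add(3, Mul(-1, Q, r)) (Function('D')(Q, r) = Add(3, Mul(-1, Mul(Q, r))) = Add(3, Mul(-1, Q, r)))
Add(Mul(-6031, Pow(Mul(-1, Function('D')(-6, 2)), -1)), Mul(-35488, Pow(Function('b')(-92, Function('p')(15, -9)), -1))) = Add(Mul(-6031, Pow(Mul(-1, Add(3, Mul(-1, -6, 2))), -1)), Mul(-35488, Pow(Pow(Add(-5, -92), 2), -1))) = Add(Mul(-6031, Pow(Mul(-1, Add(3, 12)), -1)), Mul(-35488, Pow(Pow(-97, 2), -1))) = Add(Mul(-6031, Pow(Mul(-1, 15), -1)), Mul(-35488, Pow(9409, -1))) = Add(Mul(-6031, Pow(-15, -1)), Mul(-35488, Rational(1, 9409))) = Add(Mul(-6031, Rational(-1, 15)), Rational(-35488, 9409)) = Add(Rational(6031, 15), Rational(-35488, 9409)) = Rational(56213359, 141135)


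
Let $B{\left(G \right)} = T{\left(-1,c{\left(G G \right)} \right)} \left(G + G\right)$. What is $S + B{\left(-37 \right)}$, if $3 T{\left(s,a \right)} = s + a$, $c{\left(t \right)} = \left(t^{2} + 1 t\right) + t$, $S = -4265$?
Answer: $- \frac{138903247}{3} \approx -4.6301 \cdot 10^{7}$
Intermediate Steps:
$c{\left(t \right)} = t^{2} + 2 t$ ($c{\left(t \right)} = \left(t^{2} + t\right) + t = \left(t + t^{2}\right) + t = t^{2} + 2 t$)
$T{\left(s,a \right)} = \frac{a}{3} + \frac{s}{3}$ ($T{\left(s,a \right)} = \frac{s + a}{3} = \frac{a + s}{3} = \frac{a}{3} + \frac{s}{3}$)
$B{\left(G \right)} = 2 G \left(- \frac{1}{3} + \frac{G^{2} \left(2 + G^{2}\right)}{3}\right)$ ($B{\left(G \right)} = \left(\frac{G G \left(2 + G G\right)}{3} + \frac{1}{3} \left(-1\right)\right) \left(G + G\right) = \left(\frac{G^{2} \left(2 + G^{2}\right)}{3} - \frac{1}{3}\right) 2 G = \left(- \frac{1}{3} + \frac{G^{2} \left(2 + G^{2}\right)}{3}\right) 2 G = 2 G \left(- \frac{1}{3} + \frac{G^{2} \left(2 + G^{2}\right)}{3}\right)$)
$S + B{\left(-37 \right)} = -4265 + \frac{2}{3} \left(-37\right) \left(-1 + \left(-37\right)^{2} \left(2 + \left(-37\right)^{2}\right)\right) = -4265 + \frac{2}{3} \left(-37\right) \left(-1 + 1369 \left(2 + 1369\right)\right) = -4265 + \frac{2}{3} \left(-37\right) \left(-1 + 1369 \cdot 1371\right) = -4265 + \frac{2}{3} \left(-37\right) \left(-1 + 1876899\right) = -4265 + \frac{2}{3} \left(-37\right) 1876898 = -4265 - \frac{138890452}{3} = - \frac{138903247}{3}$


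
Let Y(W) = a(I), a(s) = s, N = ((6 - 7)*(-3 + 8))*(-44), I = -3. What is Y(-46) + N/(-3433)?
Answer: -10519/3433 ≈ -3.0641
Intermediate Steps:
N = 220 (N = -1*5*(-44) = -5*(-44) = 220)
Y(W) = -3
Y(-46) + N/(-3433) = -3 + 220/(-3433) = -3 + 220*(-1/3433) = -3 - 220/3433 = -10519/3433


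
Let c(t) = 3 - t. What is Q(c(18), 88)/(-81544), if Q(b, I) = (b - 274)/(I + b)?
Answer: 289/5952712 ≈ 4.8549e-5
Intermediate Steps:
Q(b, I) = (-274 + b)/(I + b)
Q(c(18), 88)/(-81544) = ((-274 + (3 - 1*18))/(88 + (3 - 1*18)))/(-81544) = ((-274 + (3 - 18))/(88 + (3 - 18)))*(-1/81544) = ((-274 - 15)/(88 - 15))*(-1/81544) = (-289/73)*(-1/81544) = ((1/73)*(-289))*(-1/81544) = -289/73*(-1/81544) = 289/5952712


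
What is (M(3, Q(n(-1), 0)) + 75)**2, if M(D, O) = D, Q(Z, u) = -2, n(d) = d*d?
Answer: 6084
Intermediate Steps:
n(d) = d**2
(M(3, Q(n(-1), 0)) + 75)**2 = (3 + 75)**2 = 78**2 = 6084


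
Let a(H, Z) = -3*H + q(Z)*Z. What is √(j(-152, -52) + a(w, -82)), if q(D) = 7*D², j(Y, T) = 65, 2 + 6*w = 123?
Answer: I*√15438286/2 ≈ 1964.6*I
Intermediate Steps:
w = 121/6 (w = -⅓ + (⅙)*123 = -⅓ + 41/2 = 121/6 ≈ 20.167)
a(H, Z) = -3*H + 7*Z³ (a(H, Z) = -3*H + (7*Z²)*Z = -3*H + 7*Z³)
√(j(-152, -52) + a(w, -82)) = √(65 + (-3*121/6 + 7*(-82)³)) = √(65 + (-121/2 + 7*(-551368))) = √(65 + (-121/2 - 3859576)) = √(65 - 7719273/2) = √(-7719143/2) = I*√15438286/2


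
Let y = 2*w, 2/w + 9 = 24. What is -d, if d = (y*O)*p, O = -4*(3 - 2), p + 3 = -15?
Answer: -96/5 ≈ -19.200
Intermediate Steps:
w = 2/15 (w = 2/(-9 + 24) = 2/15 ≈ 0.13333)
p = -18 (p = -3 - 15 = -18)
y = 4/15 (y = 2*(2/15) = 4/15 ≈ 0.26667)
O = -4 (O = -4*1 = -4)
d = 96/5 (d = ((4/15)*(-4))*(-18) = -16/15*(-18) = 96/5 ≈ 19.200)
-d = -1*96/5 = -96/5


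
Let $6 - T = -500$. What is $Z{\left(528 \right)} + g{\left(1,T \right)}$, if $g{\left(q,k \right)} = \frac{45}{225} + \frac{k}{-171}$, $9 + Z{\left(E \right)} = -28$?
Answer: $- \frac{33994}{855} \approx -39.759$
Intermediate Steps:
$T = 506$ ($T = 6 - -500 = 6 + 500 = 506$)
$Z{\left(E \right)} = -37$ ($Z{\left(E \right)} = -9 - 28 = -37$)
$g{\left(q,k \right)} = \frac{1}{5} - \frac{k}{171}$ ($g{\left(q,k \right)} = 45 \cdot \frac{1}{225} + k \left(- \frac{1}{171}\right) = \frac{1}{5} - \frac{k}{171}$)
$Z{\left(528 \right)} + g{\left(1,T \right)} = -37 + \left(\frac{1}{5} - \frac{506}{171}\right) = -37 - \frac{2359}{855} = - \frac{33994}{855}$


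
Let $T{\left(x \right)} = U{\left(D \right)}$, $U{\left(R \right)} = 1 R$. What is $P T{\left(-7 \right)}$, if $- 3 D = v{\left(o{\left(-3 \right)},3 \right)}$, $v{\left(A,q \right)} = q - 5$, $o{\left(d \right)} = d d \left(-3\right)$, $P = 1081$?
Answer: $\frac{2162}{3} \approx 720.67$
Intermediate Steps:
$o{\left(d \right)} = - 3 d^{2}$ ($o{\left(d \right)} = d^{2} \left(-3\right) = - 3 d^{2}$)
$v{\left(A,q \right)} = -5 + q$
$D = \frac{2}{3}$ ($D = - \frac{-5 + 3}{3} = \left(- \frac{1}{3}\right) \left(-2\right) = \frac{2}{3} \approx 0.66667$)
$U{\left(R \right)} = R$
$T{\left(x \right)} = \frac{2}{3}$
$P T{\left(-7 \right)} = 1081 \cdot \frac{2}{3} = \frac{2162}{3}$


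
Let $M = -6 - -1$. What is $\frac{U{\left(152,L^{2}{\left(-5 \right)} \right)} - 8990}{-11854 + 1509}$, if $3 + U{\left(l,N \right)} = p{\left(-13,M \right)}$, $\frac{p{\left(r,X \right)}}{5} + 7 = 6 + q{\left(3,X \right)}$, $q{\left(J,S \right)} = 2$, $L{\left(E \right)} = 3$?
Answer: $\frac{8988}{10345} \approx 0.86883$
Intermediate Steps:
$M = -5$ ($M = -6 + 1 = -5$)
$p{\left(r,X \right)} = 5$ ($p{\left(r,X \right)} = -35 + 5 \left(6 + 2\right) = -35 + 5 \cdot 8 = -35 + 40 = 5$)
$U{\left(l,N \right)} = 2$ ($U{\left(l,N \right)} = -3 + 5 = 2$)
$\frac{U{\left(152,L^{2}{\left(-5 \right)} \right)} - 8990}{-11854 + 1509} = \frac{2 - 8990}{-11854 + 1509} = - \frac{8988}{-10345} = \left(-8988\right) \left(- \frac{1}{10345}\right) = \frac{8988}{10345}$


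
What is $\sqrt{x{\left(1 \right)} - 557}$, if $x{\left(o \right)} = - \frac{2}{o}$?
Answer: $i \sqrt{559} \approx 23.643 i$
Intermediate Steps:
$\sqrt{x{\left(1 \right)} - 557} = \sqrt{- \frac{2}{1} - 557} = \sqrt{\left(-2\right) 1 - 557} = \sqrt{-2 - 557} = \sqrt{-559} = i \sqrt{559}$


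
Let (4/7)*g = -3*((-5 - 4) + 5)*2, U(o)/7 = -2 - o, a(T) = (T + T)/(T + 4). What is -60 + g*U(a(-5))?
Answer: -3588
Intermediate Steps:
a(T) = 2*T/(4 + T) (a(T) = (2*T)/(4 + T) = 2*T/(4 + T))
U(o) = -14 - 7*o (U(o) = 7*(-2 - o) = -14 - 7*o)
g = 42 (g = 7*(-3*((-5 - 4) + 5)*2)/4 = 7*(-3*(-9 + 5)*2)/4 = 7*(-3*(-4)*2)/4 = 7*(12*2)/4 = (7/4)*24 = 42)
-60 + g*U(a(-5)) = -60 + 42*(-14 - 14*(-5)/(4 - 5)) = -60 + 42*(-14 - 14*(-5)/(-1)) = -60 + 42*(-14 - 14*(-5)*(-1)) = -60 + 42*(-14 - 7*10) = -60 + 42*(-14 - 70) = -60 + 42*(-84) = -60 - 3528 = -3588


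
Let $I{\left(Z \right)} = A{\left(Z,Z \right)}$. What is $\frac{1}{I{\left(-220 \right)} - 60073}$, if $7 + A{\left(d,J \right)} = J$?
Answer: $- \frac{1}{60300} \approx -1.6584 \cdot 10^{-5}$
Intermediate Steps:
$A{\left(d,J \right)} = -7 + J$
$I{\left(Z \right)} = -7 + Z$
$\frac{1}{I{\left(-220 \right)} - 60073} = \frac{1}{\left(-7 - 220\right) - 60073} = \frac{1}{-227 - 60073} = \frac{1}{-60300} = - \frac{1}{60300}$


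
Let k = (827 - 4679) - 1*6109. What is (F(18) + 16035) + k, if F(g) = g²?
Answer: 6398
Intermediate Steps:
k = -9961 (k = -3852 - 6109 = -9961)
(F(18) + 16035) + k = (18² + 16035) - 9961 = (324 + 16035) - 9961 = 16359 - 9961 = 6398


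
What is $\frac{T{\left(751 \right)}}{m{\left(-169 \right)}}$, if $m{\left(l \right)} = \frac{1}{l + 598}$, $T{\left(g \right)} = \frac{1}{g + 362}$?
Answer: $\frac{143}{371} \approx 0.38544$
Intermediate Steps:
$T{\left(g \right)} = \frac{1}{362 + g}$
$m{\left(l \right)} = \frac{1}{598 + l}$
$\frac{T{\left(751 \right)}}{m{\left(-169 \right)}} = \frac{1}{\left(362 + 751\right) \frac{1}{598 - 169}} = \frac{1}{1113 \cdot \frac{1}{429}} = \frac{\frac{1}{\frac{1}{429}}}{1113} = \frac{1}{1113} \cdot 429 = \frac{143}{371}$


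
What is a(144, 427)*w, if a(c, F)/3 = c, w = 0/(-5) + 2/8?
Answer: 108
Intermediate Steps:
w = ¼ (w = 0*(-⅕) + 2*(⅛) = 0 + ¼ = ¼ ≈ 0.25000)
a(c, F) = 3*c
a(144, 427)*w = (3*144)*(¼) = 432*(¼) = 108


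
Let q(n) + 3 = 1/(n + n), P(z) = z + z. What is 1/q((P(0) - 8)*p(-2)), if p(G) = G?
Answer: -32/95 ≈ -0.33684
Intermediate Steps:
P(z) = 2*z
q(n) = -3 + 1/(2*n) (q(n) = -3 + 1/(n + n) = -3 + 1/(2*n))
1/q((P(0) - 8)*p(-2)) = 1/(-3 + 1/(2*(((2*0 - 8)*(-2))))) = 1/(-3 + 1/(2*(((0 - 8)*(-2))))) = 1/(-3 + 1/(2*((-8*(-2))))) = 1/(-3 + (1/2)/16) = 1/(-3 + (1/2)*(1/16)) = 1/(-3 + 1/32) = 1/(-95/32) = -32/95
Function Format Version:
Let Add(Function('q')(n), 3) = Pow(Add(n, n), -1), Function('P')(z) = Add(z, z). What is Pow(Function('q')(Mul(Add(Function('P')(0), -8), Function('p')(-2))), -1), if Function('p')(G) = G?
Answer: Rational(-32, 95) ≈ -0.33684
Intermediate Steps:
Function('P')(z) = Mul(2, z)
Function('q')(n) = Add(-3, Mul(Rational(1, 2), Pow(n, -1))) (Function('q')(n) = Add(-3, Pow(Add(n, n), -1)) = Add(-3, Pow(Mul(2, n), -1)) = Add(-3, Mul(Rational(1, 2), Pow(n, -1))))
Pow(Function('q')(Mul(Add(Function('P')(0), -8), Function('p')(-2))), -1) = Pow(Add(-3, Mul(Rational(1, 2), Pow(Mul(Add(Mul(2, 0), -8), -2), -1))), -1) = Pow(Add(-3, Mul(Rational(1, 2), Pow(Mul(Add(0, -8), -2), -1))), -1) = Pow(Add(-3, Mul(Rational(1, 2), Pow(Mul(-8, -2), -1))), -1) = Pow(Add(-3, Mul(Rational(1, 2), Pow(16, -1))), -1) = Pow(Add(-3, Mul(Rational(1, 2), Rational(1, 16))), -1) = Pow(Add(-3, Rational(1, 32)), -1) = Pow(Rational(-95, 32), -1) = Rational(-32, 95)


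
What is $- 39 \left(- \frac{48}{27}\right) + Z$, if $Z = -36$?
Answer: $\frac{100}{3} \approx 33.333$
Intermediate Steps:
$- 39 \left(- \frac{48}{27}\right) + Z = - 39 \left(- \frac{48}{27}\right) - 36 = - 39 \left(\left(-1\right) \frac{16}{9}\right) - 36 = \left(-39\right) \left(- \frac{16}{9}\right) - 36 = \frac{208}{3} - 36 = \frac{100}{3}$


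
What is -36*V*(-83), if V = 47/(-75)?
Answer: -46812/25 ≈ -1872.5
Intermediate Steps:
V = -47/75 (V = 47*(-1/75) = -47/75 ≈ -0.62667)
-36*V*(-83) = -36*(-47/75)*(-83) = (564/25)*(-83) = -46812/25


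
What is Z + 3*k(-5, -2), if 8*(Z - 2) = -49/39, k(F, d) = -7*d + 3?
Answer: 16487/312 ≈ 52.843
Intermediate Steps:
k(F, d) = 3 - 7*d
Z = 575/312 (Z = 2 + (-49/39)/8 = 2 + (-49*1/39)/8 = 2 + (⅛)*(-49/39) = 2 - 49/312 = 575/312 ≈ 1.8429)
Z + 3*k(-5, -2) = 575/312 + 3*(3 - 7*(-2)) = 575/312 + 3*(3 + 14) = 575/312 + 3*17 = 575/312 + 51 = 16487/312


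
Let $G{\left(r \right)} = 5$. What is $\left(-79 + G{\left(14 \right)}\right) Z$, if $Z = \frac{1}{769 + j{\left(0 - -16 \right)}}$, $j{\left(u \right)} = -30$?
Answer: $- \frac{74}{739} \approx -0.10014$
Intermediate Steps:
$Z = \frac{1}{739}$ ($Z = \frac{1}{769 - 30} = \frac{1}{739} \approx 0.0013532$)
$\left(-79 + G{\left(14 \right)}\right) Z = \left(-79 + 5\right) \frac{1}{739} = \left(-74\right) \frac{1}{739} = - \frac{74}{739}$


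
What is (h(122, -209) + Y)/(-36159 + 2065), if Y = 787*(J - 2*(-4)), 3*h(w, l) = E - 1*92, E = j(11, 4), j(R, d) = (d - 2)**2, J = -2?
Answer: -7039/51141 ≈ -0.13764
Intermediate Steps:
j(R, d) = (-2 + d)**2
E = 4 (E = (-2 + 4)**2 = 2**2 = 4)
h(w, l) = -88/3 (h(w, l) = (4 - 1*92)/3 = (4 - 92)/3 = (1/3)*(-88) = -88/3)
Y = 4722 (Y = 787*(-2 - 2*(-4)) = 787*(-2 + 8) = 787*6 = 4722)
(h(122, -209) + Y)/(-36159 + 2065) = (-88/3 + 4722)/(-36159 + 2065) = (14078/3)/(-34094) = (14078/3)*(-1/34094) = -7039/51141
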